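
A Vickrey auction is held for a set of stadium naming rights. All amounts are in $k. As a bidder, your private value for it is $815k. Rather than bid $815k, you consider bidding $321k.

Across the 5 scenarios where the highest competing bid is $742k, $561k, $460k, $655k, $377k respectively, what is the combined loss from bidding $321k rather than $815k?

$1280k

The deviation costs you only when the competing bid falls strictly between $321k and $815k; elsewhere both bids give the same outcome.
$742k: truthful payoff $73k, deviation payoff $0k → loss $73k.
$561k: truthful payoff $254k, deviation payoff $0k → loss $254k.
$460k: truthful payoff $355k, deviation payoff $0k → loss $355k.
$655k: truthful payoff $160k, deviation payoff $0k → loss $160k.
$377k: truthful payoff $438k, deviation payoff $0k → loss $438k.
Total loss = $73k + $254k + $355k + $160k + $438k = $1280k.
Because the price is fixed by the runner-up's bid, deviating from your value can only change a good outcome into a bad one — never the reverse.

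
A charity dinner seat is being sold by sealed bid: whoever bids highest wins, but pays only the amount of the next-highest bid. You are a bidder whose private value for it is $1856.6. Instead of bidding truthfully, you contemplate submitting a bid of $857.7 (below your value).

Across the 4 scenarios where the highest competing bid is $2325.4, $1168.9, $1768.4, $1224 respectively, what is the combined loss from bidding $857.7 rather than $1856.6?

The deviation costs you only when the competing bid falls strictly between $857.7 and $1856.6; elsewhere both bids give the same outcome.
$2325.4: outcomes coincide → loss $0.
$1168.9: truthful payoff $687.7, deviation payoff $0 → loss $687.7.
$1768.4: truthful payoff $88.2, deviation payoff $0 → loss $88.2.
$1224: truthful payoff $632.6, deviation payoff $0 → loss $632.6.
Total loss = $687.7 + $88.2 + $632.6 = $1408.5.

$1408.5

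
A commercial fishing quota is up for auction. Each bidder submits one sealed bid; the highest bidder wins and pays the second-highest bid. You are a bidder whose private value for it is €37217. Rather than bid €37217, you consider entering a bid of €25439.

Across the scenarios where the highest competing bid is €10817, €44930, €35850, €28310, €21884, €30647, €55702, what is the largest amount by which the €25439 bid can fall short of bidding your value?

€8907

€10817: same outcome either way → loss €0.
€44930: same outcome either way → loss €0.
€35850: truthful gives €1367, deviation gives €0 → loss €1367.
€28310: truthful gives €8907, deviation gives €0 → loss €8907.
€21884: same outcome either way → loss €0.
€30647: truthful gives €6570, deviation gives €0 → loss €6570.
€55702: same outcome either way → loss €0.
Maximum loss: €8907.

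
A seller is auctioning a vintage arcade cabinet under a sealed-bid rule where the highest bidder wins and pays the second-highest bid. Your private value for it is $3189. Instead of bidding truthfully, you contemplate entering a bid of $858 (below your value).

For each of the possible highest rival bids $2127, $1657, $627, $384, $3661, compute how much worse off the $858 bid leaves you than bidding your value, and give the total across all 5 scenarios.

The deviation costs you only when the competing bid falls strictly between $858 and $3189; elsewhere both bids give the same outcome.
$2127: truthful payoff $1062, deviation payoff $0 → loss $1062.
$1657: truthful payoff $1532, deviation payoff $0 → loss $1532.
$627: outcomes coincide → loss $0.
$384: outcomes coincide → loss $0.
$3661: outcomes coincide → loss $0.
Total loss = $1062 + $1532 = $2594.
Truthful bidding weakly dominates here: raising your bid can only win items priced above your value, and lowering it can only forfeit items priced below.

$2594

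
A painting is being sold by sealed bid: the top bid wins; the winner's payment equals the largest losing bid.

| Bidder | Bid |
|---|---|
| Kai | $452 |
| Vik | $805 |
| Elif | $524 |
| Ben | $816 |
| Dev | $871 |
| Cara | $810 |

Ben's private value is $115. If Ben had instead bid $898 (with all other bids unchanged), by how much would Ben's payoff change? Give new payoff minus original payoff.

−$756

The highest bid among the other bidders is $871; Ben's bid doesn't change that.
Original bid $816: Ben is not highest (top rival bid is $871); payoff $0.
Alternative bid $898: Ben is highest, pays the top rival bid $871; payoff $115 − $871 = −$756.
Change in payoff = −$756 − ($0) = −$756.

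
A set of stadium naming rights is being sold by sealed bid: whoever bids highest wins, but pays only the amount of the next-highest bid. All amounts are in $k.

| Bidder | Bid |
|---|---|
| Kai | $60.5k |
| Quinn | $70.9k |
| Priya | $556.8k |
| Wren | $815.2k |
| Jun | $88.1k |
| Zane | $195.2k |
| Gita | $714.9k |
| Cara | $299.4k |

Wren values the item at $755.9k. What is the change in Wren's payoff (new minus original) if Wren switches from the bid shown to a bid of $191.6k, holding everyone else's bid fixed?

−$41k

The highest bid among the other bidders is $714.9k; Wren's bid doesn't change that.
Original bid $815.2k: Wren is highest, pays the top rival bid $714.9k; payoff $755.9k − $714.9k = $41k.
Alternative bid $191.6k: Wren is not highest (top rival bid is $714.9k); payoff $0k.
Change in payoff = $0k − ($41k) = −$41k.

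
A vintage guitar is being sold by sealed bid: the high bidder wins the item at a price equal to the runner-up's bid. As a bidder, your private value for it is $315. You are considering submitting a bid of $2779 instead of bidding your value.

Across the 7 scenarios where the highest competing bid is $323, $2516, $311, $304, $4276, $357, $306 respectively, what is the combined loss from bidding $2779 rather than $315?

The deviation costs you only when the competing bid falls strictly between $315 and $2779; elsewhere both bids give the same outcome.
$323: truthful payoff $0, deviation payoff −$8 → loss $8.
$2516: truthful payoff $0, deviation payoff −$2201 → loss $2201.
$311: outcomes coincide → loss $0.
$304: outcomes coincide → loss $0.
$4276: outcomes coincide → loss $0.
$357: truthful payoff $0, deviation payoff −$42 → loss $42.
$306: outcomes coincide → loss $0.
Total loss = $8 + $2201 + $42 = $2251.

$2251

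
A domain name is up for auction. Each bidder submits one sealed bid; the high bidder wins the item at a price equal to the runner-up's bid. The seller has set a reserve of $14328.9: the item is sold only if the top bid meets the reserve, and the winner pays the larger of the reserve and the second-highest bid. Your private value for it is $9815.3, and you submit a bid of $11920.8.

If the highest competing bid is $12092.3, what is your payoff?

$0

Your bid $11920.8 is below the highest competing bid $12092.3, so you lose. Payoff $0.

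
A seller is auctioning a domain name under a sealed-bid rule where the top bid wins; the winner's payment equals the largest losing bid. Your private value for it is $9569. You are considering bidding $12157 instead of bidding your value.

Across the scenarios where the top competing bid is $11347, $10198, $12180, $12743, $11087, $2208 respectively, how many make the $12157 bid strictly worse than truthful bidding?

The deviation hurts exactly when the highest competing bid lies strictly between $9569 and $12157 — overbidding then wins at a price above your value.
$11347: inside the interval → strictly worse (loss $1778).
$10198: inside the interval → strictly worse (loss $629).
$12180: above both → same outcome either way.
$12743: above both → same outcome either way.
$11087: inside the interval → strictly worse (loss $1518).
$2208: below both → same outcome either way.
Count: 3.

3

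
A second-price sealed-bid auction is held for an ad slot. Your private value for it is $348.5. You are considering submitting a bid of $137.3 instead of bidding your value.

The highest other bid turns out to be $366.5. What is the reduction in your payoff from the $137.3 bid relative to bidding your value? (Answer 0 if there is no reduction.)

Bidding your value $348.5: you lose (since $348.5 < $366.5). Payoff $0.
Bidding $137.3: you lose. Payoff $0.
Difference = $0 − $0 = $0; both bids lead to the same outcome because the competing bid is above both your value and your alternative bid.

$0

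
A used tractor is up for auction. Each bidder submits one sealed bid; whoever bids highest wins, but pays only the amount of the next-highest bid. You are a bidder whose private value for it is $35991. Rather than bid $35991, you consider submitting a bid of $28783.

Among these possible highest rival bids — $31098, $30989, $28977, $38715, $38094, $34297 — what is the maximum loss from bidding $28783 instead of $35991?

$31098: truthful gives $4893, deviation gives $0 → loss $4893.
$30989: truthful gives $5002, deviation gives $0 → loss $5002.
$28977: truthful gives $7014, deviation gives $0 → loss $7014.
$38715: same outcome either way → loss $0.
$38094: same outcome either way → loss $0.
$34297: truthful gives $1694, deviation gives $0 → loss $1694.
Maximum loss: $7014.

$7014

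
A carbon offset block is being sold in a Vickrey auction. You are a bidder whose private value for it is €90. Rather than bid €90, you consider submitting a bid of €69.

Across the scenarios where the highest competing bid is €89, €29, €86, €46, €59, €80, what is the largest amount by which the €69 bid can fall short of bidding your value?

€10

€89: truthful gives €1, deviation gives €0 → loss €1.
€29: same outcome either way → loss €0.
€86: truthful gives €4, deviation gives €0 → loss €4.
€46: same outcome either way → loss €0.
€59: same outcome either way → loss €0.
€80: truthful gives €10, deviation gives €0 → loss €10.
Maximum loss: €10.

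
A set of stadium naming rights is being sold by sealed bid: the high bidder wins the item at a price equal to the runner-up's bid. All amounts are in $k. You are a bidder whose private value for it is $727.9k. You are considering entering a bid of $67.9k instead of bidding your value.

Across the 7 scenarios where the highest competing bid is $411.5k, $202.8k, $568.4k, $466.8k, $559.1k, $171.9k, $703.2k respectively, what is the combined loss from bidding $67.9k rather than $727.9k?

The deviation costs you only when the competing bid falls strictly between $67.9k and $727.9k; elsewhere both bids give the same outcome.
$411.5k: truthful payoff $316.4k, deviation payoff $0k → loss $316.4k.
$202.8k: truthful payoff $525.1k, deviation payoff $0k → loss $525.1k.
$568.4k: truthful payoff $159.5k, deviation payoff $0k → loss $159.5k.
$466.8k: truthful payoff $261.1k, deviation payoff $0k → loss $261.1k.
$559.1k: truthful payoff $168.8k, deviation payoff $0k → loss $168.8k.
$171.9k: truthful payoff $556k, deviation payoff $0k → loss $556k.
$703.2k: truthful payoff $24.7k, deviation payoff $0k → loss $24.7k.
Total loss = $316.4k + $525.1k + $159.5k + $261.1k + $168.8k + $556k + $24.7k = $2011.6k.
In a second-price auction your bid sets only whether you win, not what you pay, so bidding your true value is weakly dominant.

$2011.6k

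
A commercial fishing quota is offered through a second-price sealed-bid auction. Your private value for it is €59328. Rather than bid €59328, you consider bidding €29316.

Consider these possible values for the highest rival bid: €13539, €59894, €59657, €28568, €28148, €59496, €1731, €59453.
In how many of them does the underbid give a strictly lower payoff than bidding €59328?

0

The deviation hurts exactly when the highest competing bid lies strictly between €29316 and €59328 — underbidding then forfeits a profitable win.
€13539: below both → same outcome either way.
€59894: above both → same outcome either way.
€59657: above both → same outcome either way.
€28568: below both → same outcome either way.
€28148: below both → same outcome either way.
€59496: above both → same outcome either way.
€1731: below both → same outcome either way.
€59453: above both → same outcome either way.
Count: 0.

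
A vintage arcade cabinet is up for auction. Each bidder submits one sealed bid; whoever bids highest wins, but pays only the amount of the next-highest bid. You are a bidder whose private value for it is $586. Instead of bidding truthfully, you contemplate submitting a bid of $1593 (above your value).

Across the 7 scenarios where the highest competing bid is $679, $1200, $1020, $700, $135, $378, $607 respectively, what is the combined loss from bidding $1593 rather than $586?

$1276

The deviation costs you only when the competing bid falls strictly between $586 and $1593; elsewhere both bids give the same outcome.
$679: truthful payoff $0, deviation payoff −$93 → loss $93.
$1200: truthful payoff $0, deviation payoff −$614 → loss $614.
$1020: truthful payoff $0, deviation payoff −$434 → loss $434.
$700: truthful payoff $0, deviation payoff −$114 → loss $114.
$135: outcomes coincide → loss $0.
$378: outcomes coincide → loss $0.
$607: truthful payoff $0, deviation payoff −$21 → loss $21.
Total loss = $93 + $614 + $434 + $114 + $21 = $1276.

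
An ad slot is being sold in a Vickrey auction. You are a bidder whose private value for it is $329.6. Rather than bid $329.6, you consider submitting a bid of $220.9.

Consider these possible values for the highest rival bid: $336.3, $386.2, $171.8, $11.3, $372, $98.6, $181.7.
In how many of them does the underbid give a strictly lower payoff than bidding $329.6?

The deviation hurts exactly when the highest competing bid lies strictly between $220.9 and $329.6 — underbidding then forfeits a profitable win.
$336.3: above both → same outcome either way.
$386.2: above both → same outcome either way.
$171.8: below both → same outcome either way.
$11.3: below both → same outcome either way.
$372: above both → same outcome either way.
$98.6: below both → same outcome either way.
$181.7: below both → same outcome either way.
Count: 0.

0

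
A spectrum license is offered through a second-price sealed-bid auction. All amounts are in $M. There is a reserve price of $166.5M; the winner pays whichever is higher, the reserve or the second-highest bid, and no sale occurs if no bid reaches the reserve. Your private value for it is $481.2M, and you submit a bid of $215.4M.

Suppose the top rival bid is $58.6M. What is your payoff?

Your bid $215.4M is the highest and exceeds the reserve.
Price = max(second-highest bid, reserve) = max($58.6M, $166.5M) = $166.5M.
Payoff = $481.2M − $166.5M = $314.7M.

$314.7M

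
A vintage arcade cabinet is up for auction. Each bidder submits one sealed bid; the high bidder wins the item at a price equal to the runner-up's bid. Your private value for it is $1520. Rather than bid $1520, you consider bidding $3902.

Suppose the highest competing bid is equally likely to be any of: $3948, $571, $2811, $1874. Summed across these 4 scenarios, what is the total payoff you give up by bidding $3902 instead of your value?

The deviation costs you only when the competing bid falls strictly between $1520 and $3902; elsewhere both bids give the same outcome.
$3948: outcomes coincide → loss $0.
$571: outcomes coincide → loss $0.
$2811: truthful payoff $0, deviation payoff −$1291 → loss $1291.
$1874: truthful payoff $0, deviation payoff −$354 → loss $354.
Total loss = $1291 + $354 = $1645.

$1645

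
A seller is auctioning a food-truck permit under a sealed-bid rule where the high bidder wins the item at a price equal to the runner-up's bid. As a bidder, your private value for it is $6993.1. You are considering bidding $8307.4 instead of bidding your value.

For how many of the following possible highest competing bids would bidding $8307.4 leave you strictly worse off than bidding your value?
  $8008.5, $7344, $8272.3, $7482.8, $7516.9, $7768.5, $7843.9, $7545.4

The deviation hurts exactly when the highest competing bid lies strictly between $6993.1 and $8307.4 — overbidding then wins at a price above your value.
$8008.5: inside the interval → strictly worse (loss $1015.4).
$7344: inside the interval → strictly worse (loss $350.9).
$8272.3: inside the interval → strictly worse (loss $1279.2).
$7482.8: inside the interval → strictly worse (loss $489.7).
$7516.9: inside the interval → strictly worse (loss $523.8).
$7768.5: inside the interval → strictly worse (loss $775.4).
$7843.9: inside the interval → strictly worse (loss $850.8).
$7545.4: inside the interval → strictly worse (loss $552.3).
Count: 8.

8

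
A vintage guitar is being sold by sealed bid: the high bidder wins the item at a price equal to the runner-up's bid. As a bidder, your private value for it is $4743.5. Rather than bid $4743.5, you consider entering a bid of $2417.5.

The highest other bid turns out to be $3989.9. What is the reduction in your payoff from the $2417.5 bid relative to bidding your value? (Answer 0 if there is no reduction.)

Bidding your value $4743.5: you win (since $4743.5 > $3989.9) and pay $3989.9. Payoff $753.6.
Bidding $2417.5: you lose. Payoff $0.
The competing bid $3989.9 lies between your shaded bid and your value, so underbidding forfeits an item you could have won at a profitable price.
Loss from deviating = $753.6 − ($0) = $753.6.

$753.6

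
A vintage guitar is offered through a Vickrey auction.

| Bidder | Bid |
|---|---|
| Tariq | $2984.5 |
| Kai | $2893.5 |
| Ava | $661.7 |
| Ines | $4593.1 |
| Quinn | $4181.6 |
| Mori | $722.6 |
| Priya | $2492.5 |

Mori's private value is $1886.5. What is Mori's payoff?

Highest bid: Ines at $4593.1, so Ines wins.
Second-highest bid: Quinn at $4181.6 — that is the price the winner pays.
Mori did not win, so Mori pays nothing and receives nothing: payoff $0.

$0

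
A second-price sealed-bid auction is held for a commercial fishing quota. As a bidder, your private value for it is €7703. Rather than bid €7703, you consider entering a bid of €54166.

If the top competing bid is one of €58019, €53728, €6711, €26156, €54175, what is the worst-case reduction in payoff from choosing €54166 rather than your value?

€46025

€58019: same outcome either way → loss €0.
€53728: truthful gives €0, deviation gives −€46025 → loss €46025.
€6711: same outcome either way → loss €0.
€26156: truthful gives €0, deviation gives −€18453 → loss €18453.
€54175: same outcome either way → loss €0.
Maximum loss: €46025.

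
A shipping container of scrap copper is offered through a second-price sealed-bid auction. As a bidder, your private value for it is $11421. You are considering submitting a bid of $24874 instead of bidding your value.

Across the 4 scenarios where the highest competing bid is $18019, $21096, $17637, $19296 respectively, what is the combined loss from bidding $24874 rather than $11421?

$30364

The deviation costs you only when the competing bid falls strictly between $11421 and $24874; elsewhere both bids give the same outcome.
$18019: truthful payoff $0, deviation payoff −$6598 → loss $6598.
$21096: truthful payoff $0, deviation payoff −$9675 → loss $9675.
$17637: truthful payoff $0, deviation payoff −$6216 → loss $6216.
$19296: truthful payoff $0, deviation payoff −$7875 → loss $7875.
Total loss = $6598 + $9675 + $6216 + $7875 = $30364.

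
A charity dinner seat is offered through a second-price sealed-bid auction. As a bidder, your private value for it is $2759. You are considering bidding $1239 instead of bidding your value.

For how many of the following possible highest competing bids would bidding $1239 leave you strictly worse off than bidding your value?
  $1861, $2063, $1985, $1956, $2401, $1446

The deviation hurts exactly when the highest competing bid lies strictly between $1239 and $2759 — underbidding then forfeits a profitable win.
$1861: inside the interval → strictly worse (loss $898).
$2063: inside the interval → strictly worse (loss $696).
$1985: inside the interval → strictly worse (loss $774).
$1956: inside the interval → strictly worse (loss $803).
$2401: inside the interval → strictly worse (loss $358).
$1446: inside the interval → strictly worse (loss $1313).
Count: 6.

6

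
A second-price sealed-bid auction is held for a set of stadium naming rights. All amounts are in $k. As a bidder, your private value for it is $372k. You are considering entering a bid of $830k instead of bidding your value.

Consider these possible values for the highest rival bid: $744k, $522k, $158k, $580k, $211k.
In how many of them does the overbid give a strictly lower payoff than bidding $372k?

3

The deviation hurts exactly when the highest competing bid lies strictly between $372k and $830k — overbidding then wins at a price above your value.
$744k: inside the interval → strictly worse (loss $372k).
$522k: inside the interval → strictly worse (loss $150k).
$158k: below both → same outcome either way.
$580k: inside the interval → strictly worse (loss $208k).
$211k: below both → same outcome either way.
Count: 3.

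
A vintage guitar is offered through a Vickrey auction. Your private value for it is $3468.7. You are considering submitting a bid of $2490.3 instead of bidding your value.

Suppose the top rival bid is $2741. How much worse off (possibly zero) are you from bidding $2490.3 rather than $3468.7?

$727.7

Bidding your value $3468.7: you win (since $3468.7 > $2741) and pay $2741. Payoff $727.7.
Bidding $2490.3: you lose. Payoff $0.
The competing bid $2741 lies between your shaded bid and your value, so underbidding forfeits an item you could have won at a profitable price.
Loss from deviating = $727.7 − ($0) = $727.7.
Because the price is fixed by the runner-up's bid, deviating from your value can only change a good outcome into a bad one — never the reverse.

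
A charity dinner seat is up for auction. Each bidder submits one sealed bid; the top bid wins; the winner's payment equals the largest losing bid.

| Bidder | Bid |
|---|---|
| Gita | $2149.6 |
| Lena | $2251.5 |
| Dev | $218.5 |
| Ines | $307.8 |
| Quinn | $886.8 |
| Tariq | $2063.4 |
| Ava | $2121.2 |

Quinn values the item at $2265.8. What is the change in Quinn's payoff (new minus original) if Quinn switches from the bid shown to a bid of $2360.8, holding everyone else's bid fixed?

$14.3

The highest bid among the other bidders is $2251.5; Quinn's bid doesn't change that.
Original bid $886.8: Quinn is not highest (top rival bid is $2251.5); payoff $0.
Alternative bid $2360.8: Quinn is highest, pays the top rival bid $2251.5; payoff $2265.8 − $2251.5 = $14.3.
Change in payoff = $14.3 − ($0) = $14.3.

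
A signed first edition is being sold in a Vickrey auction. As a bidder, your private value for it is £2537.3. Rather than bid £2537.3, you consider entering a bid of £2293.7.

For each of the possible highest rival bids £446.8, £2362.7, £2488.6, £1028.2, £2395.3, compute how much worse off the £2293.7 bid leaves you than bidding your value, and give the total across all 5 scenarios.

The deviation costs you only when the competing bid falls strictly between £2293.7 and £2537.3; elsewhere both bids give the same outcome.
£446.8: outcomes coincide → loss £0.
£2362.7: truthful payoff £174.6, deviation payoff £0 → loss £174.6.
£2488.6: truthful payoff £48.7, deviation payoff £0 → loss £48.7.
£1028.2: outcomes coincide → loss £0.
£2395.3: truthful payoff £142, deviation payoff £0 → loss £142.
Total loss = £174.6 + £48.7 + £142 = £365.3.

£365.3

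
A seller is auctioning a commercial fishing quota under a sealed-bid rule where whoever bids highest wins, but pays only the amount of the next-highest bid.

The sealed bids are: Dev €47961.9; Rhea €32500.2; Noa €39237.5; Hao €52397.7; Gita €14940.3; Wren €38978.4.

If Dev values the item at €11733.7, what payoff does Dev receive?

Highest bid: Hao at €52397.7, so Hao wins.
Second-highest bid: Dev at €47961.9 — that is the price the winner pays.
Dev did not win, so Dev pays nothing and receives nothing: payoff €0.

€0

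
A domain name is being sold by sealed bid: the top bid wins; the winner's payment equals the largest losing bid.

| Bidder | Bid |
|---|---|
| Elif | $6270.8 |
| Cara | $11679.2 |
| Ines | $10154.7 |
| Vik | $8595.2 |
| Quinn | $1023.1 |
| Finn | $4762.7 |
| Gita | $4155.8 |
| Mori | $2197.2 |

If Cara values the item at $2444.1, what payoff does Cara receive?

Highest bid: Cara at $11679.2, so Cara wins.
Second-highest bid: Ines at $10154.7 — that is the price the winner pays.
Cara's payoff = value − price = $2444.1 − $10154.7 = −$7710.6.

−$7710.6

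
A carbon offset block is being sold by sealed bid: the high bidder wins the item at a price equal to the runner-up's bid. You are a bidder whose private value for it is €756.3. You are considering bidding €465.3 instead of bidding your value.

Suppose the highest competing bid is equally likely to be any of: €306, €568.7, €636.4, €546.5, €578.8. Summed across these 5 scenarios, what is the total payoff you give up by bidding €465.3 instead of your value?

€694.8

The deviation costs you only when the competing bid falls strictly between €465.3 and €756.3; elsewhere both bids give the same outcome.
€306: outcomes coincide → loss €0.
€568.7: truthful payoff €187.6, deviation payoff €0 → loss €187.6.
€636.4: truthful payoff €119.9, deviation payoff €0 → loss €119.9.
€546.5: truthful payoff €209.8, deviation payoff €0 → loss €209.8.
€578.8: truthful payoff €177.5, deviation payoff €0 → loss €177.5.
Total loss = €187.6 + €119.9 + €209.8 + €177.5 = €694.8.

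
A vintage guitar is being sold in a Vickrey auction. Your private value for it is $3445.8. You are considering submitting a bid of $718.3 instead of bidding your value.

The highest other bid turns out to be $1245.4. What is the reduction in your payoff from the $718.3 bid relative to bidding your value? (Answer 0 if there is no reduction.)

$2200.4

Bidding your value $3445.8: you win (since $3445.8 > $1245.4) and pay $1245.4. Payoff $2200.4.
Bidding $718.3: you lose. Payoff $0.
The competing bid $1245.4 lies between your shaded bid and your value, so underbidding forfeits an item you could have won at a profitable price.
Loss from deviating = $2200.4 − ($0) = $2200.4.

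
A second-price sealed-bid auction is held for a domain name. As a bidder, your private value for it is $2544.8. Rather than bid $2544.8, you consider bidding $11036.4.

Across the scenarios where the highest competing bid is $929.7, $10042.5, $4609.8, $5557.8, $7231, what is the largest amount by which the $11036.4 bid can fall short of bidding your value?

$7497.7

$929.7: same outcome either way → loss $0.
$10042.5: truthful gives $0, deviation gives −$7497.7 → loss $7497.7.
$4609.8: truthful gives $0, deviation gives −$2065 → loss $2065.
$5557.8: truthful gives $0, deviation gives −$3013 → loss $3013.
$7231: truthful gives $0, deviation gives −$4686.2 → loss $4686.2.
Maximum loss: $7497.7.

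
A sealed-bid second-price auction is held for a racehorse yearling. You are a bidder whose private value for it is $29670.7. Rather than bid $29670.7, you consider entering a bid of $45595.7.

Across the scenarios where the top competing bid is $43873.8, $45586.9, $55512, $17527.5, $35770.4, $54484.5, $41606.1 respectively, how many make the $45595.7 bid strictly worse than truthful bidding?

The deviation hurts exactly when the highest competing bid lies strictly between $29670.7 and $45595.7 — overbidding then wins at a price above your value.
$43873.8: inside the interval → strictly worse (loss $14203.1).
$45586.9: inside the interval → strictly worse (loss $15916.2).
$55512: above both → same outcome either way.
$17527.5: below both → same outcome either way.
$35770.4: inside the interval → strictly worse (loss $6099.7).
$54484.5: above both → same outcome either way.
$41606.1: inside the interval → strictly worse (loss $11935.4).
Count: 4.

4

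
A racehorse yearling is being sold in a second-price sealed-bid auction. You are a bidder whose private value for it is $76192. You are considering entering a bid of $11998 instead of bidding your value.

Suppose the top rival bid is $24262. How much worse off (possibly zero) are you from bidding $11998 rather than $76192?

Bidding your value $76192: you win (since $76192 > $24262) and pay $24262. Payoff $51930.
Bidding $11998: you lose. Payoff $0.
The competing bid $24262 lies between your shaded bid and your value, so underbidding forfeits an item you could have won at a profitable price.
Loss from deviating = $51930 − ($0) = $51930.
Because the price is fixed by the runner-up's bid, deviating from your value can only change a good outcome into a bad one — never the reverse.

$51930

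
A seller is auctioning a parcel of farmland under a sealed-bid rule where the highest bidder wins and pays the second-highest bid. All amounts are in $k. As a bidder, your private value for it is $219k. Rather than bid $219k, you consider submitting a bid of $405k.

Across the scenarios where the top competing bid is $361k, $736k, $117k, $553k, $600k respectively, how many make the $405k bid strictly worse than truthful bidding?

The deviation hurts exactly when the highest competing bid lies strictly between $219k and $405k — overbidding then wins at a price above your value.
$361k: inside the interval → strictly worse (loss $142k).
$736k: above both → same outcome either way.
$117k: below both → same outcome either way.
$553k: above both → same outcome either way.
$600k: above both → same outcome either way.
Count: 1.

1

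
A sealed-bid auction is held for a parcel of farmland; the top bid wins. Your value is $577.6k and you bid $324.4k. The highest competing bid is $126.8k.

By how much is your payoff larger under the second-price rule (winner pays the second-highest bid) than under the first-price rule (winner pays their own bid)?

$197.6k

You have the highest bid, so you win under either rule.
Second-price: pay $126.8k → payoff $450.8k.
First-price: pay your own bid $324.4k → payoff $253.2k.
Difference = $450.8k − ($253.2k) = $197.6k.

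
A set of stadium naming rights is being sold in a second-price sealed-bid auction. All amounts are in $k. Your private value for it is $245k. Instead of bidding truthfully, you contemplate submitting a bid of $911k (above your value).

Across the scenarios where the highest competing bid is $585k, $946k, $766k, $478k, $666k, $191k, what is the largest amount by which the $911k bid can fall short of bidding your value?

$521k

$585k: truthful gives $0k, deviation gives −$340k → loss $340k.
$946k: same outcome either way → loss $0k.
$766k: truthful gives $0k, deviation gives −$521k → loss $521k.
$478k: truthful gives $0k, deviation gives −$233k → loss $233k.
$666k: truthful gives $0k, deviation gives −$421k → loss $421k.
$191k: same outcome either way → loss $0k.
Maximum loss: $521k.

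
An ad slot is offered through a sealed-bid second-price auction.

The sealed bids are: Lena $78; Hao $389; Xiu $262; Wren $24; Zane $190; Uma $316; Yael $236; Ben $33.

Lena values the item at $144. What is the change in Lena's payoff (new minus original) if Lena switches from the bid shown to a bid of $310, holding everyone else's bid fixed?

$0

The highest bid among the other bidders is $389; Lena's bid doesn't change that.
Original bid $78: Lena is not highest (top rival bid is $389); payoff $0.
Alternative bid $310: Lena is not highest (top rival bid is $389); payoff $0.
Change in payoff = $0 − ($0) = $0.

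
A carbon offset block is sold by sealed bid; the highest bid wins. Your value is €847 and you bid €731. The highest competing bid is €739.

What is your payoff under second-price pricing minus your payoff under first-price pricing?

€0

Your bid €731 is below €739, so you lose under either rule.
Payoff is €0 in both cases; difference = €0.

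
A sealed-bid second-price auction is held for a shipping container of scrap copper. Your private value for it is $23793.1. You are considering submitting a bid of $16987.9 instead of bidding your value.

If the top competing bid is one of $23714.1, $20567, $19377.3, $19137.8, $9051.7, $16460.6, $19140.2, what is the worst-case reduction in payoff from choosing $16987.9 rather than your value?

$23714.1: truthful gives $79, deviation gives $0 → loss $79.
$20567: truthful gives $3226.1, deviation gives $0 → loss $3226.1.
$19377.3: truthful gives $4415.8, deviation gives $0 → loss $4415.8.
$19137.8: truthful gives $4655.3, deviation gives $0 → loss $4655.3.
$9051.7: same outcome either way → loss $0.
$16460.6: same outcome either way → loss $0.
$19140.2: truthful gives $4652.9, deviation gives $0 → loss $4652.9.
Maximum loss: $4655.3.

$4655.3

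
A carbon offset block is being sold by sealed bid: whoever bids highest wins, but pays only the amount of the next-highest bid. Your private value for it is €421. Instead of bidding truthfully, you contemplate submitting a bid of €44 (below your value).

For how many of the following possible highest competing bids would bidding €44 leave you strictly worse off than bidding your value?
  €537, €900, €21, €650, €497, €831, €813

The deviation hurts exactly when the highest competing bid lies strictly between €44 and €421 — underbidding then forfeits a profitable win.
€537: above both → same outcome either way.
€900: above both → same outcome either way.
€21: below both → same outcome either way.
€650: above both → same outcome either way.
€497: above both → same outcome either way.
€831: above both → same outcome either way.
€813: above both → same outcome either way.
Count: 0.

0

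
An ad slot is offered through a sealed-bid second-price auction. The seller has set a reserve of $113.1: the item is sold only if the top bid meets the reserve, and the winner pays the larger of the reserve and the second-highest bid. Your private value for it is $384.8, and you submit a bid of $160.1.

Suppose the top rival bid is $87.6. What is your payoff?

$271.7

Your bid $160.1 is the highest and exceeds the reserve.
Price = max(second-highest bid, reserve) = max($87.6, $113.1) = $113.1.
Payoff = $384.8 − $113.1 = $271.7.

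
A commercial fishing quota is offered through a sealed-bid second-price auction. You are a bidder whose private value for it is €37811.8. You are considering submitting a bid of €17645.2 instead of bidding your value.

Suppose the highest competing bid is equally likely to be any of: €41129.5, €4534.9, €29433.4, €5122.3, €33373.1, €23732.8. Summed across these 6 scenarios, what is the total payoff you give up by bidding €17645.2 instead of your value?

€26896.1

The deviation costs you only when the competing bid falls strictly between €17645.2 and €37811.8; elsewhere both bids give the same outcome.
€41129.5: outcomes coincide → loss €0.
€4534.9: outcomes coincide → loss €0.
€29433.4: truthful payoff €8378.4, deviation payoff €0 → loss €8378.4.
€5122.3: outcomes coincide → loss €0.
€33373.1: truthful payoff €4438.7, deviation payoff €0 → loss €4438.7.
€23732.8: truthful payoff €14079, deviation payoff €0 → loss €14079.
Total loss = €8378.4 + €4438.7 + €14079 = €26896.1.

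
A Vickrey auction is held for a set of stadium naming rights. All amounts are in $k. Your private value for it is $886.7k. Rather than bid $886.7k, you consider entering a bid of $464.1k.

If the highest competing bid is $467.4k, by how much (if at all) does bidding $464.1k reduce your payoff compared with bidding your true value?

$419.3k

Bidding your value $886.7k: you win (since $886.7k > $467.4k) and pay $467.4k. Payoff $419.3k.
Bidding $464.1k: you lose. Payoff $0k.
The competing bid $467.4k lies between your shaded bid and your value, so underbidding forfeits an item you could have won at a profitable price.
Loss from deviating = $419.3k − ($0k) = $419.3k.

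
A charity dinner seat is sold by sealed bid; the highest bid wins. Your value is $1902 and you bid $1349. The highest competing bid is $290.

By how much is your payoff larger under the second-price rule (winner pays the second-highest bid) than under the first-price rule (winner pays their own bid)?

$1059

You have the highest bid, so you win under either rule.
Second-price: pay $290 → payoff $1612.
First-price: pay your own bid $1349 → payoff $553.
Difference = $1612 − ($553) = $1059.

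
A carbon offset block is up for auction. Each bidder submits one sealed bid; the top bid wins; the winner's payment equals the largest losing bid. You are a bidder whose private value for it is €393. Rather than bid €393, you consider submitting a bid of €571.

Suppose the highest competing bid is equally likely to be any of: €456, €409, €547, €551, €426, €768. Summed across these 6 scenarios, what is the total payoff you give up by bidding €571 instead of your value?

The deviation costs you only when the competing bid falls strictly between €393 and €571; elsewhere both bids give the same outcome.
€456: truthful payoff €0, deviation payoff −€63 → loss €63.
€409: truthful payoff €0, deviation payoff −€16 → loss €16.
€547: truthful payoff €0, deviation payoff −€154 → loss €154.
€551: truthful payoff €0, deviation payoff −€158 → loss €158.
€426: truthful payoff €0, deviation payoff −€33 → loss €33.
€768: outcomes coincide → loss €0.
Total loss = €63 + €16 + €154 + €158 + €33 = €424.
Because the price is fixed by the runner-up's bid, deviating from your value can only change a good outcome into a bad one — never the reverse.

€424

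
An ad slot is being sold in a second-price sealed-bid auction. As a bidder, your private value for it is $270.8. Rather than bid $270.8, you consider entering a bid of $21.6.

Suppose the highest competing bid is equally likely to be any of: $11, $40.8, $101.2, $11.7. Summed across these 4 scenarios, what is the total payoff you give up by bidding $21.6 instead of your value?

$399.6

The deviation costs you only when the competing bid falls strictly between $21.6 and $270.8; elsewhere both bids give the same outcome.
$11: outcomes coincide → loss $0.
$40.8: truthful payoff $230, deviation payoff $0 → loss $230.
$101.2: truthful payoff $169.6, deviation payoff $0 → loss $169.6.
$11.7: outcomes coincide → loss $0.
Total loss = $230 + $169.6 = $399.6.
Truthful bidding weakly dominates here: raising your bid can only win items priced above your value, and lowering it can only forfeit items priced below.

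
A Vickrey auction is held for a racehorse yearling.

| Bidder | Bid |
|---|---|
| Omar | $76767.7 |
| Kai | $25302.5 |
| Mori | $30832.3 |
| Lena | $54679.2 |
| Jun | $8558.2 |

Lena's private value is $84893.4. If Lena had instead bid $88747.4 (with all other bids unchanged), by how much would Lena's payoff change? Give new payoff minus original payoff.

The highest bid among the other bidders is $76767.7; Lena's bid doesn't change that.
Original bid $54679.2: Lena is not highest (top rival bid is $76767.7); payoff $0.
Alternative bid $88747.4: Lena is highest, pays the top rival bid $76767.7; payoff $84893.4 − $76767.7 = $8125.7.
Change in payoff = $8125.7 − ($0) = $8125.7.

$8125.7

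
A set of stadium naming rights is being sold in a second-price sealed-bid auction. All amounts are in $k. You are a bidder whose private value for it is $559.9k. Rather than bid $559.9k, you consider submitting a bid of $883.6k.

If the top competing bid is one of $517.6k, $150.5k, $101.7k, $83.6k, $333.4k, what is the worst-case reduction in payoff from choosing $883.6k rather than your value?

$0k

$517.6k: same outcome either way → loss $0k.
$150.5k: same outcome either way → loss $0k.
$101.7k: same outcome either way → loss $0k.
$83.6k: same outcome either way → loss $0k.
$333.4k: same outcome either way → loss $0k.
Maximum loss: $0k.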